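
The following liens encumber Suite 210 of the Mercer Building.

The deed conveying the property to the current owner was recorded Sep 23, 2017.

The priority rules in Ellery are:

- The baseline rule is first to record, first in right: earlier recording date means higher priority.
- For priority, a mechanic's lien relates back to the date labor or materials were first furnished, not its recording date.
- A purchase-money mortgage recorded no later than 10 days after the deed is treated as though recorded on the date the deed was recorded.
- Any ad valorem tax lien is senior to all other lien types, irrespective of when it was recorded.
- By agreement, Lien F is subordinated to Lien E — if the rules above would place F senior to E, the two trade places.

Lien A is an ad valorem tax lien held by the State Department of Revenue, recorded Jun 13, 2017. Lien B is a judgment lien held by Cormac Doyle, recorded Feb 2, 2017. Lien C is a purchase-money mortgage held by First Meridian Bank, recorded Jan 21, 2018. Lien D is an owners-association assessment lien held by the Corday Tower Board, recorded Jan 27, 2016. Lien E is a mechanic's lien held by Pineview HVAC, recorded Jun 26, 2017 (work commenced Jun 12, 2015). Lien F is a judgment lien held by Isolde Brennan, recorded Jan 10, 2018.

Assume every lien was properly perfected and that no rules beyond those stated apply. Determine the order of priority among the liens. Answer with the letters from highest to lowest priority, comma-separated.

A, E, D, B, F, C

Adjusting effective dates: C was recorded 120 days after the deed — beyond 10 days — so no relation-back applies; E is treated as recorded Jun 12, 2015, the work-commencement date.
A, as an ad valorem tax lien, has superpriority and ranks first.
The other liens, earliest effective date first: E (Jun 12, 2015), D (Jan 27, 2016), B (Feb 2, 2017), F (Jan 10, 2018), C (Jan 21, 2018).
F already ranks below E; the subordination has no effect.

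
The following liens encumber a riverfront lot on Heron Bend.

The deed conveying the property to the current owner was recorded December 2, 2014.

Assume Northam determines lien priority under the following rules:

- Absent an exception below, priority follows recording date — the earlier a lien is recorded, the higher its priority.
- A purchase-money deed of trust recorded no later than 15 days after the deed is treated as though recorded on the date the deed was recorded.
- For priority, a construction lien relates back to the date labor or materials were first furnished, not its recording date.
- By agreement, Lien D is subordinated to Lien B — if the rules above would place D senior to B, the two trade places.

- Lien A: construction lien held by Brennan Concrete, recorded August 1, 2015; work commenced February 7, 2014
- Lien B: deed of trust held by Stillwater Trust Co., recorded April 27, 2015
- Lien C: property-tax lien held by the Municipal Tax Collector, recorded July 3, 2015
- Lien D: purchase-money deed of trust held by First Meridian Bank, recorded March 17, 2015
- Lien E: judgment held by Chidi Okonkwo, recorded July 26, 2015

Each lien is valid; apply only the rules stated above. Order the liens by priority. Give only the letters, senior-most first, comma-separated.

A, B, D, C, E

Adjusting effective dates: A is treated as recorded February 7, 2014, the work-commencement date; D was recorded 105 days after the deed — beyond 15 days — so no relation-back applies.
Sorted by effective date: A (February 7, 2014), D (March 17, 2015), B (April 27, 2015), C (July 3, 2015), E (July 26, 2015).
Because D would otherwise rank above B, the subordination swaps them.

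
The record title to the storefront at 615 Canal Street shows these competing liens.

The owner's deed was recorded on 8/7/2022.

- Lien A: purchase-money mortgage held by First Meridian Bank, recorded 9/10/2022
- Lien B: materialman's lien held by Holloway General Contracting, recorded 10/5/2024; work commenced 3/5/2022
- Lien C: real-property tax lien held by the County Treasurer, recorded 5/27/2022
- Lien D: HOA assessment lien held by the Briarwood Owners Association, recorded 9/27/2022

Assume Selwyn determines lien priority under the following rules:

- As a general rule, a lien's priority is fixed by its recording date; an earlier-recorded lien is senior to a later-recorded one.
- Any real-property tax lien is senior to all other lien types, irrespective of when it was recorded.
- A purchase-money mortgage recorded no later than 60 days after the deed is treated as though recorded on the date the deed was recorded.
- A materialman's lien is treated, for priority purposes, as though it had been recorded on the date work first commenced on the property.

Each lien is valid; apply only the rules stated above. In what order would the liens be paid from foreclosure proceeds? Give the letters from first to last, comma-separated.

C, B, A, D

Effective dates after the stated exceptions: A relates back to the deed date 8/7/2022; B is treated as recorded 3/5/2022, the work-commencement date.
C is a real-property tax lien, so it outranks all other liens regardless of date.
Among the remaining liens, by effective date: B (3/5/2022), A (8/7/2022), D (9/27/2022).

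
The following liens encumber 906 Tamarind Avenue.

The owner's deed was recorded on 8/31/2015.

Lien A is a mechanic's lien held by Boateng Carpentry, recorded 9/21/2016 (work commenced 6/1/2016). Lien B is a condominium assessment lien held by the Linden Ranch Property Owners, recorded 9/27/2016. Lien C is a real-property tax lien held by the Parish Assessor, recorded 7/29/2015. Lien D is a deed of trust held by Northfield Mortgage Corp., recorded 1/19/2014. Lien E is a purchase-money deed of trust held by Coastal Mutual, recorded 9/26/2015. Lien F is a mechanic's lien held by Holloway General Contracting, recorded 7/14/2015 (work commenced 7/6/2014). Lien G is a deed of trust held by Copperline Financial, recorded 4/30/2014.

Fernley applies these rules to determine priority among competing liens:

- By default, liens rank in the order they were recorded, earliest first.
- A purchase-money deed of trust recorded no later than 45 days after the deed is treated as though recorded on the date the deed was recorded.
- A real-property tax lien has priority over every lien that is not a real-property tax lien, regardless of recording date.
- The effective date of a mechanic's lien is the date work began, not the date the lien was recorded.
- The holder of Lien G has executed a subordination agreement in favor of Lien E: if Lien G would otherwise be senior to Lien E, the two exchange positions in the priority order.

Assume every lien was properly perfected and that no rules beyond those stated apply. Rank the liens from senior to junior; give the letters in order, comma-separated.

Effective dates: A's effective date is 6/1/2016, when work began; E was recorded within the 45-day window, so its effective date is the deed date 8/31/2015; F's effective date is 7/6/2014, when work began.
As a real-property tax lien, C is senior to every other lien.
Among the remaining liens, by effective date: D (1/19/2014), G (4/30/2014), F (7/6/2014), E (8/31/2015), A (6/1/2016), B (9/27/2016).
Because G would otherwise rank above E, the subordination swaps them.

C, D, E, F, G, A, B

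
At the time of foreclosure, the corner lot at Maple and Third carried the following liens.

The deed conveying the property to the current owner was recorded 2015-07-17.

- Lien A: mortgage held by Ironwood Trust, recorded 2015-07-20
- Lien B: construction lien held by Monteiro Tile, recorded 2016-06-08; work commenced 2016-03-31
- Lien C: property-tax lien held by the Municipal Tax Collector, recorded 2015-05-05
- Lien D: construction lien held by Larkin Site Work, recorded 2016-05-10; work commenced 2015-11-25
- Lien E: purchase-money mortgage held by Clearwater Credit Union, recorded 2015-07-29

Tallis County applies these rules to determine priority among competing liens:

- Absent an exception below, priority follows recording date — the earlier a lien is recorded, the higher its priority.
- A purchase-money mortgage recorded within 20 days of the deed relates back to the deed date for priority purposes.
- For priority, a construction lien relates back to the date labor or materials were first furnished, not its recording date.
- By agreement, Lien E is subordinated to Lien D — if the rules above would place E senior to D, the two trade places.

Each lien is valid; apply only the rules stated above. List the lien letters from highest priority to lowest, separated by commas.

Effective dates: B is treated as recorded 2016-03-31, the work-commencement date; D relates back to 2015-11-25 (work commenced); E relates back to the deed date 2015-07-17.
Sorted by effective date: C (2015-05-05), E (2015-07-17), A (2015-07-20), D (2015-11-25), B (2016-03-31).
E would otherwise be senior to D, so under the subordination agreement E and D exchange positions.

C, D, A, E, B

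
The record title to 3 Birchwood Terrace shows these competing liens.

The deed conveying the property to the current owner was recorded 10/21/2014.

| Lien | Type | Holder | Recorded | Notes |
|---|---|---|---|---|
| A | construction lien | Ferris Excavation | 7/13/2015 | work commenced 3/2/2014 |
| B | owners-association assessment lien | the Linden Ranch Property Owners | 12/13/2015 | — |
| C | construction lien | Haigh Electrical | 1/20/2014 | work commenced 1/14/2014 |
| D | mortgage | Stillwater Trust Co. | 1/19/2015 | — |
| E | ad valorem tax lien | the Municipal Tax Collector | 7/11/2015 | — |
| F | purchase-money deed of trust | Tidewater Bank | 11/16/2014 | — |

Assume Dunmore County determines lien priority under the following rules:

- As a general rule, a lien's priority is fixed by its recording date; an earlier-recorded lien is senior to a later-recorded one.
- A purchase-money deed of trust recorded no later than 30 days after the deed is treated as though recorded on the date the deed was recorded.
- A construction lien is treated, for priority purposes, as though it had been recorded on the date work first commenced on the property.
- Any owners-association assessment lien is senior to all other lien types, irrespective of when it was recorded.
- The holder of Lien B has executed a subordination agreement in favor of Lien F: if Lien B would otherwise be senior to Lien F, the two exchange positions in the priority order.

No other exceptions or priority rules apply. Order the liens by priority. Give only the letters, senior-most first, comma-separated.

Effective dates after the stated exceptions: A's effective date is 3/2/2014, when work began; C is treated as recorded 1/14/2014, the work-commencement date; F was recorded within the 30-day window, so its effective date is the deed date 10/21/2014.
B is an owners-association assessment lien and takes priority over every other lien.
Among the remaining liens, by effective date: C (1/14/2014), A (3/2/2014), F (10/21/2014), D (1/19/2015), E (7/11/2015).
Because B would otherwise rank above F, the subordination swaps them.

F, C, A, B, D, E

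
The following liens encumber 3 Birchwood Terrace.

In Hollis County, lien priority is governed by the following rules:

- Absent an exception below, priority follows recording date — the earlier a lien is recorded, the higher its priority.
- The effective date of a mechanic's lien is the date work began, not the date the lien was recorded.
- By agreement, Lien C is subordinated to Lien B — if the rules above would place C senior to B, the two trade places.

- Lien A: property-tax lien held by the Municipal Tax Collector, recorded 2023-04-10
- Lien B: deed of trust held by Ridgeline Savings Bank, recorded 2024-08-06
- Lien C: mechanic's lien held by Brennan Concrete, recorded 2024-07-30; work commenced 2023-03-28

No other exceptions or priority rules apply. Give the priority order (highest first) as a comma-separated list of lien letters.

B, A, C

Effective dates after the stated exceptions: C is treated as recorded 2023-03-28, the work-commencement date.
By effective date: C (2023-03-28), A (2023-04-10), B (2024-08-06).
C would otherwise be senior to B, so under the subordination agreement C and B exchange positions.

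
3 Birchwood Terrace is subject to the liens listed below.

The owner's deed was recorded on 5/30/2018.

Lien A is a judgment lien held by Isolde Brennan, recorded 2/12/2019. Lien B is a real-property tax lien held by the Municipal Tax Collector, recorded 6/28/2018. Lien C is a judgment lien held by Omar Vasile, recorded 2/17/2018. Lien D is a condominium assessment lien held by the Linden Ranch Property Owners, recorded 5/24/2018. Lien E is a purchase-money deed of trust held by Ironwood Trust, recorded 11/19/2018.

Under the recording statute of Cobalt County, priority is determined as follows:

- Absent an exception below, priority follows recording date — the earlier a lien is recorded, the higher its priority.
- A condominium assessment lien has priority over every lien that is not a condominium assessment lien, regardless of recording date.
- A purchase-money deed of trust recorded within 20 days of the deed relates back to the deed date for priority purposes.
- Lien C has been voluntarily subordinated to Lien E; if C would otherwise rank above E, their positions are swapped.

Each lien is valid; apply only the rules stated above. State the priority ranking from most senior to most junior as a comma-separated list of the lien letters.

D, E, B, C, A

Effective dates: E was recorded 173 days after the deed — beyond 20 days — so no relation-back applies.
D is a condominium assessment lien and takes priority over every other lien.
Among the remaining liens, by effective date: C (2/17/2018), B (6/28/2018), E (11/19/2018), A (2/12/2019).
Because C would otherwise rank above E, the subordination swaps them.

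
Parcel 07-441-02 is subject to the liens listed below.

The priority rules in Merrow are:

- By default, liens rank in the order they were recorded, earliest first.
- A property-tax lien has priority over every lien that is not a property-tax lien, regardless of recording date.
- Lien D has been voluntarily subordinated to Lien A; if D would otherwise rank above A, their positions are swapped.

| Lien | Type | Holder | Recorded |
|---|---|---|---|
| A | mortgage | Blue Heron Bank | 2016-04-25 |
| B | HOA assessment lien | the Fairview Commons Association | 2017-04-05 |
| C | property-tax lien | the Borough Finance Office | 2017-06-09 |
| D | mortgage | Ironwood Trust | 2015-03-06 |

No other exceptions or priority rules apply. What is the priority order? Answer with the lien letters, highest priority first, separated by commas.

C, A, D, B

C is a property-tax lien, so it outranks all other liens regardless of date.
The other liens, earliest effective date first: D (2015-03-06), A (2016-04-25), B (2017-04-05).
D is senior to A before the subordination, so the two trade places.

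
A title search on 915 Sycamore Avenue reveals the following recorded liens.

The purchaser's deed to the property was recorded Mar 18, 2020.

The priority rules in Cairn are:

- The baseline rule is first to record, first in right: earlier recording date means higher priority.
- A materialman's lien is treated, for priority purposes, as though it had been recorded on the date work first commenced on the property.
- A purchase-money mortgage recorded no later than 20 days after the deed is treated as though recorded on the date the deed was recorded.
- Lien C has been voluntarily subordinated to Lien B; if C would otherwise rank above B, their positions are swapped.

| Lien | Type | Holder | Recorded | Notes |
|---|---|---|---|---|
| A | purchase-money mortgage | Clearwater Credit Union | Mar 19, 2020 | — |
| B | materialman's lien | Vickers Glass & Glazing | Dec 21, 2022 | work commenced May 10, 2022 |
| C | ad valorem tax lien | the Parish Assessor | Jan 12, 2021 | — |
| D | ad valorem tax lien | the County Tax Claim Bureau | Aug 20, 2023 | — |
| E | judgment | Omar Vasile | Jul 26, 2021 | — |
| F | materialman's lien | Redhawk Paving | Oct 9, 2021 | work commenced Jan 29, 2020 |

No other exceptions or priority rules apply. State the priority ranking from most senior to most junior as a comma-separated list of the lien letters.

Effective dates after the stated exceptions: A was recorded within the 20-day window, so its effective date is the deed date Mar 18, 2020; B is treated as recorded May 10, 2022, the work-commencement date; F's effective date is Jan 29, 2020, when work began.
By effective date: F (Jan 29, 2020), A (Mar 18, 2020), C (Jan 12, 2021), E (Jul 26, 2021), B (May 10, 2022), D (Aug 20, 2023).
The subordination applies — C was senior to B — so C and B swap.

F, A, B, E, C, D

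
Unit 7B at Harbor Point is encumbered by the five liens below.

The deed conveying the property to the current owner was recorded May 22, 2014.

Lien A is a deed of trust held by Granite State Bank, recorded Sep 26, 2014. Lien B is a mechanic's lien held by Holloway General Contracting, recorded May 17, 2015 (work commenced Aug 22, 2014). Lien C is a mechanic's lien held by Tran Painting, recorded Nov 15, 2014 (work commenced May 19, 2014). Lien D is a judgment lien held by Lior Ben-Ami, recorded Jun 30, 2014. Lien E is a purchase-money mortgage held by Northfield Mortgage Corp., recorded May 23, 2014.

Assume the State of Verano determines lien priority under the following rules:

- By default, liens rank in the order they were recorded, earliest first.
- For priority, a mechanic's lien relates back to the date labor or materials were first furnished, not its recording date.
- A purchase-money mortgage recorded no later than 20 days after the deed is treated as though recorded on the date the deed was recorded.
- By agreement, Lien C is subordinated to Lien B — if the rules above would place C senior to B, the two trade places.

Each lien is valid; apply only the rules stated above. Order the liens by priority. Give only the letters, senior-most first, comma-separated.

B, E, D, C, A

First, effective dates: B relates back to Aug 22, 2014 (work commenced); C is treated as recorded May 19, 2014, the work-commencement date; E relates back to the deed date May 22, 2014.
By effective date: C (May 19, 2014), E (May 22, 2014), D (Jun 30, 2014), B (Aug 22, 2014), A (Sep 26, 2014).
C is senior to B before the subordination, so the two trade places.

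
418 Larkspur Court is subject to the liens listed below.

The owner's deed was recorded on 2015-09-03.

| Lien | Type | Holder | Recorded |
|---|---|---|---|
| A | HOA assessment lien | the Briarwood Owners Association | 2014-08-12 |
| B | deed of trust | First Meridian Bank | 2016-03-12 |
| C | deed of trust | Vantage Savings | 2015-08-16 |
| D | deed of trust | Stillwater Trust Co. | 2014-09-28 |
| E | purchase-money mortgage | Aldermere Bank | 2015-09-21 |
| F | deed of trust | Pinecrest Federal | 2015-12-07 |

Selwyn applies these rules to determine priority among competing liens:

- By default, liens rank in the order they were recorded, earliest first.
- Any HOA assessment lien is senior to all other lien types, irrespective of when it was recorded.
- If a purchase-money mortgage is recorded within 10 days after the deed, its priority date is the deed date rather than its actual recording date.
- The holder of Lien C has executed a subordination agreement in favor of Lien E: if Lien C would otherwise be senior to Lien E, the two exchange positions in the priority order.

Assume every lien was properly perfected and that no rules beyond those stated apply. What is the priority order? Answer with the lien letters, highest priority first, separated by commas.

Effective dates: E was recorded 18 days after the deed — beyond 10 days — so no relation-back applies.
A, as an HOA assessment lien, has superpriority and ranks first.
Remaining liens by effective date: D (2014-09-28), C (2015-08-16), E (2015-09-21), F (2015-12-07), B (2016-03-12).
C would otherwise be senior to E, so under the subordination agreement C and E exchange positions.

A, D, E, C, F, B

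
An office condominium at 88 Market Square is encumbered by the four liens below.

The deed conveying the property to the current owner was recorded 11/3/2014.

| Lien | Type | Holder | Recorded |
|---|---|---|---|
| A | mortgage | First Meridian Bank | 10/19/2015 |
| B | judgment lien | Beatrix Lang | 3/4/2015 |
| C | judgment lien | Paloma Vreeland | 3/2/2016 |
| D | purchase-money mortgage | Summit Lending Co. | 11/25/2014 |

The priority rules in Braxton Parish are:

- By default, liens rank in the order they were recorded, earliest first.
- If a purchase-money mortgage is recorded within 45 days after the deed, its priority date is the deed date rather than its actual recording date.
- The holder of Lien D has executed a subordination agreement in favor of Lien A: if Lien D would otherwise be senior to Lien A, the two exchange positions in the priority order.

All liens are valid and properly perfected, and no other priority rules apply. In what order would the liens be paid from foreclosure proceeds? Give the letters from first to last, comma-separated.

A, B, D, C

Effective dates after the stated exceptions: D relates back to the deed date 11/3/2014.
By effective date: D (11/3/2014), B (3/4/2015), A (10/19/2015), C (3/2/2016).
The subordination applies — D was senior to A — so D and A swap.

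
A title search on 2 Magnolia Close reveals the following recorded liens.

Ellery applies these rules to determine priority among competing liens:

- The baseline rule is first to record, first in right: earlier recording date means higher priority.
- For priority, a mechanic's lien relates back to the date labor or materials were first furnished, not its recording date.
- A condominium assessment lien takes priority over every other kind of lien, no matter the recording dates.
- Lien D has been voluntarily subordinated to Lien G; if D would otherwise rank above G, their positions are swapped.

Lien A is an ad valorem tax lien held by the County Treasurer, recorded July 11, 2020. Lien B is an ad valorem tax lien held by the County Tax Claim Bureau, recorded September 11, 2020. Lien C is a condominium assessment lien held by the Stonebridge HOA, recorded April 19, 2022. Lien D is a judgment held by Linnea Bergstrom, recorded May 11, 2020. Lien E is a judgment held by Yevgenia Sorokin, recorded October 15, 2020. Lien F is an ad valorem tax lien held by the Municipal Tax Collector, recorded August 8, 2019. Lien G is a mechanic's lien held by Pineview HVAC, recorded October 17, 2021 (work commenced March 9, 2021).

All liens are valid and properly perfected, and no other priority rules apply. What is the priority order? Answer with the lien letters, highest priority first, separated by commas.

C, F, G, A, B, E, D

First, effective dates: G is treated as recorded March 9, 2021, the work-commencement date.
C is a condominium assessment lien and takes priority over every other lien.
Ordering the rest by effective date: F (August 8, 2019), D (May 11, 2020), A (July 11, 2020), B (September 11, 2020), E (October 15, 2020), G (March 9, 2021).
The subordination applies — D was senior to G — so D and G swap.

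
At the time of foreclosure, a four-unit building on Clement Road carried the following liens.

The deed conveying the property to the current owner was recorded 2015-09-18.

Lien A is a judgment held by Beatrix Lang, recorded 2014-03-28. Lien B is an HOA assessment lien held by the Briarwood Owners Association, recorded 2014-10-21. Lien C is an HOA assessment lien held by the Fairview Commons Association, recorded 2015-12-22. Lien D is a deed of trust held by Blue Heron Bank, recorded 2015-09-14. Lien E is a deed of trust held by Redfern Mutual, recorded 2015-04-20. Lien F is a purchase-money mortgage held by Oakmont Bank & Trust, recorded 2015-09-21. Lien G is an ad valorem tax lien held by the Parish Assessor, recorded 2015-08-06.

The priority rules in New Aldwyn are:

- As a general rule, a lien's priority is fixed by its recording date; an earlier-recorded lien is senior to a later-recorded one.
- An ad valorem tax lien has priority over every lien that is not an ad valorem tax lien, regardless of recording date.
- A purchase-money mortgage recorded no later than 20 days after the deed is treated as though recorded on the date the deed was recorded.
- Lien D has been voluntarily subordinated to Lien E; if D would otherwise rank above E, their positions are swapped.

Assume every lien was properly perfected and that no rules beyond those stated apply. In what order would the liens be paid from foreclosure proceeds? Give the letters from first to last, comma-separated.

G, A, B, E, D, F, C

First, effective dates: F was recorded within the 20-day window, so its effective date is the deed date 2015-09-18.
G is an ad valorem tax lien, so it outranks all other liens regardless of date.
Ordering the rest by effective date: A (2014-03-28), B (2014-10-21), E (2015-04-20), D (2015-09-14), F (2015-09-18), C (2015-12-22).
Since D is not senior to E, the subordination leaves the order unchanged.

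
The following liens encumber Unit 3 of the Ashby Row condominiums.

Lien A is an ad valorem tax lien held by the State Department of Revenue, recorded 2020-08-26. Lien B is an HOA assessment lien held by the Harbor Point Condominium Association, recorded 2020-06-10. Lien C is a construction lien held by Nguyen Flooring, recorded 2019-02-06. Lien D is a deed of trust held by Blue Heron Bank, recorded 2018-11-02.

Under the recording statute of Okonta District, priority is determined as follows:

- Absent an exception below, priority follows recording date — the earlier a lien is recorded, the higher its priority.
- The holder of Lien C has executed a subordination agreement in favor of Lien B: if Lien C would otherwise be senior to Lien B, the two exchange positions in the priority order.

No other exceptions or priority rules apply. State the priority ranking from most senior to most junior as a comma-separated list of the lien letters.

D, B, C, A

Ordering by effective date: D (2018-11-02), C (2019-02-06), B (2020-06-10), A (2020-08-26).
C is senior to B before the subordination, so the two trade places.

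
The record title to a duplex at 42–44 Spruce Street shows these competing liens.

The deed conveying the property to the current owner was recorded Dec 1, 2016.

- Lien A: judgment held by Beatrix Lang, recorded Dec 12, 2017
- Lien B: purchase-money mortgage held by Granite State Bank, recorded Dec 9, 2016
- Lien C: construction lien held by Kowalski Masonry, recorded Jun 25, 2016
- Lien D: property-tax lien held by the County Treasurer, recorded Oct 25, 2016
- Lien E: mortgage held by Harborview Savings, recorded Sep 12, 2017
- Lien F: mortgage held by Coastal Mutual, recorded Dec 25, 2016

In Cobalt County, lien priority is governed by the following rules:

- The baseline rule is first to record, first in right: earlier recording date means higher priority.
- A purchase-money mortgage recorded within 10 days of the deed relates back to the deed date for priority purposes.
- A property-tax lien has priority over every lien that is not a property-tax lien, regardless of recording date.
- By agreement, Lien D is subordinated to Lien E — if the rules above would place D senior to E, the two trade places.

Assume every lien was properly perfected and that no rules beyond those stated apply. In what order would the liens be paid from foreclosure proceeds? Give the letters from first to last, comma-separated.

E, C, B, F, D, A

Effective dates: B's effective date is the deed date, Dec 1, 2016.
As a property-tax lien, D is senior to every other lien.
Ordering the rest by effective date: C (Jun 25, 2016), B (Dec 1, 2016), F (Dec 25, 2016), E (Sep 12, 2017), A (Dec 12, 2017).
D would otherwise be senior to E, so under the subordination agreement D and E exchange positions.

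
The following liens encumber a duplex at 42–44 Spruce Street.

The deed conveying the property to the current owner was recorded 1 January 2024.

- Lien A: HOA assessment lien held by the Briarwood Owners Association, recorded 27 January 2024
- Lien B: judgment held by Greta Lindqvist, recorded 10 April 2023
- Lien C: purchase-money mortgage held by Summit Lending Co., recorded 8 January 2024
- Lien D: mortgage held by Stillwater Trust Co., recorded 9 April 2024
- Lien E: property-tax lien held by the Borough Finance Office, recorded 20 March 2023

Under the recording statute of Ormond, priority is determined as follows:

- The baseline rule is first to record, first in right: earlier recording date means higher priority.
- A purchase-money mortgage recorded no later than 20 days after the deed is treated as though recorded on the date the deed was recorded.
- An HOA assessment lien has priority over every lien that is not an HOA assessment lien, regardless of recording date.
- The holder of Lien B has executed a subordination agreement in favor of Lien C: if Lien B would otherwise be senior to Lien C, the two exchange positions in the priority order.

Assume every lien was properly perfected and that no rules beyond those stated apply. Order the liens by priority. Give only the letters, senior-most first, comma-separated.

A, E, C, B, D

Adjusting effective dates: C relates back to the deed date 1 January 2024.
A is an HOA assessment lien and takes priority over every other lien.
Ordering the rest by effective date: E (20 March 2023), B (10 April 2023), C (1 January 2024), D (9 April 2024).
Because B would otherwise rank above C, the subordination swaps them.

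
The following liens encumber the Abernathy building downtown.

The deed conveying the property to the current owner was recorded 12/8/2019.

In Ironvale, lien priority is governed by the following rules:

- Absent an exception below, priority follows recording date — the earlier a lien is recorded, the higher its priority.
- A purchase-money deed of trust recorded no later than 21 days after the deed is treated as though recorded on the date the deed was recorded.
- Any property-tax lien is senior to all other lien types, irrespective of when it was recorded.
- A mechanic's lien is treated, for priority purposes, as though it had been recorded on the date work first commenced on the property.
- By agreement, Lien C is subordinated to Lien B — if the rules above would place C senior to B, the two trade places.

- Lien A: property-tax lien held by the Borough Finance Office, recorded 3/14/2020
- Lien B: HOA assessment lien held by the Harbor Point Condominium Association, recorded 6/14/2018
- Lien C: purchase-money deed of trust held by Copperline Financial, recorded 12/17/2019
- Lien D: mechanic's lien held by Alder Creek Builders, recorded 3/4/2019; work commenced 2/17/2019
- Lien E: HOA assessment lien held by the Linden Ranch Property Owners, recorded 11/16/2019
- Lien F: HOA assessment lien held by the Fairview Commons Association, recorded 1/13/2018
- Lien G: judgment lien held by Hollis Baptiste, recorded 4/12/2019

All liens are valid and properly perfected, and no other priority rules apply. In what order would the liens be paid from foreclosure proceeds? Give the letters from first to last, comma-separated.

A, F, B, D, G, E, C

First, effective dates: C was recorded within the 21-day window, so its effective date is the deed date 12/8/2019; D is treated as recorded 2/17/2019, the work-commencement date.
A is a property-tax lien, so it outranks all other liens regardless of date.
The other liens, earliest effective date first: F (1/13/2018), B (6/14/2018), D (2/17/2019), G (4/12/2019), E (11/16/2019), C (12/8/2019).
C is already junior to B, so the subordination agreement changes nothing.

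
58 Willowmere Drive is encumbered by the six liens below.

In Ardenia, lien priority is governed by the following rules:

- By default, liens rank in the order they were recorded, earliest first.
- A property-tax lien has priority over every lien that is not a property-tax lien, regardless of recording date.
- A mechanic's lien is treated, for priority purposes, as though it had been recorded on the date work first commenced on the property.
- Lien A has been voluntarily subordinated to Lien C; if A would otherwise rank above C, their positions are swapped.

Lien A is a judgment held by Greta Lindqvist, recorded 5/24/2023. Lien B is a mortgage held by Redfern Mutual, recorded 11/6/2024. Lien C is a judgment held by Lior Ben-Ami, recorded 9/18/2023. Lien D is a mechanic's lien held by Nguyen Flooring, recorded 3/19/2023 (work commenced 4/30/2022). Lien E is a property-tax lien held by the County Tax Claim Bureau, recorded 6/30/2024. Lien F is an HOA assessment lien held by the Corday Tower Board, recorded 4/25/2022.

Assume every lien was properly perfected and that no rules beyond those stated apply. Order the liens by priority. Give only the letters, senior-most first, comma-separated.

E, F, D, C, A, B

Effective dates: D is treated as recorded 4/30/2022, the work-commencement date.
E is a property-tax lien, so it outranks all other liens regardless of date.
Ordering the rest by effective date: F (4/25/2022), D (4/30/2022), A (5/24/2023), C (9/18/2023), B (11/6/2024).
A is senior to C before the subordination, so the two trade places.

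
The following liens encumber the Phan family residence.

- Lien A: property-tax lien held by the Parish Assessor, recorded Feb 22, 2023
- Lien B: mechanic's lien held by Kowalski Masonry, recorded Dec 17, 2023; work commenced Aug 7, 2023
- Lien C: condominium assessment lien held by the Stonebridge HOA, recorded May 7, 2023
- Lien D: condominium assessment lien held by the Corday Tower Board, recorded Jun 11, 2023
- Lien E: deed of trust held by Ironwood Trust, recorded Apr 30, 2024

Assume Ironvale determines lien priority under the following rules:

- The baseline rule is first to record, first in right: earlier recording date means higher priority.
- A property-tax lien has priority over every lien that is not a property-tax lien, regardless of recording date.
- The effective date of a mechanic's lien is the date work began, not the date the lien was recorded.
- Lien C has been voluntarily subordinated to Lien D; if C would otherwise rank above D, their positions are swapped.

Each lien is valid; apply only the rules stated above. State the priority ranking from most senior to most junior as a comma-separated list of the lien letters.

A, D, C, B, E

First, effective dates: B is treated as recorded Aug 7, 2023, the work-commencement date.
A is a property-tax lien, so it outranks all other liens regardless of date.
Remaining liens by effective date: C (May 7, 2023), D (Jun 11, 2023), B (Aug 7, 2023), E (Apr 30, 2024).
C would otherwise be senior to D, so under the subordination agreement C and D exchange positions.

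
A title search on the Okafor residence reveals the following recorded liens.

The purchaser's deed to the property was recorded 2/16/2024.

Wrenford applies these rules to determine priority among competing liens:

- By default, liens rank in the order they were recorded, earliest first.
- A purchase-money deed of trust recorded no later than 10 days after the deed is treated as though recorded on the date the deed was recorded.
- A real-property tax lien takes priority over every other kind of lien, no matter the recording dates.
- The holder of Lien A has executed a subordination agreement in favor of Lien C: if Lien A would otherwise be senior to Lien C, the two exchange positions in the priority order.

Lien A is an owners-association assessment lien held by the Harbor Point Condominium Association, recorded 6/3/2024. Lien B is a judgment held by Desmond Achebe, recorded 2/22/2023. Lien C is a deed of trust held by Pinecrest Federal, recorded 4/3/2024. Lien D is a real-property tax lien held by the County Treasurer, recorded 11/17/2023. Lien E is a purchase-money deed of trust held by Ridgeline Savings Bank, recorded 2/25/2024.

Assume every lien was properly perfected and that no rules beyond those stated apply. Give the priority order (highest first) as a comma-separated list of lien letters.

Adjusting effective dates: E's effective date is the deed date, 2/16/2024.
D, as a real-property tax lien, has superpriority and ranks first.
Ordering the rest by effective date: B (2/22/2023), E (2/16/2024), C (4/3/2024), A (6/3/2024).
Since A is not senior to C, the subordination leaves the order unchanged.

D, B, E, C, A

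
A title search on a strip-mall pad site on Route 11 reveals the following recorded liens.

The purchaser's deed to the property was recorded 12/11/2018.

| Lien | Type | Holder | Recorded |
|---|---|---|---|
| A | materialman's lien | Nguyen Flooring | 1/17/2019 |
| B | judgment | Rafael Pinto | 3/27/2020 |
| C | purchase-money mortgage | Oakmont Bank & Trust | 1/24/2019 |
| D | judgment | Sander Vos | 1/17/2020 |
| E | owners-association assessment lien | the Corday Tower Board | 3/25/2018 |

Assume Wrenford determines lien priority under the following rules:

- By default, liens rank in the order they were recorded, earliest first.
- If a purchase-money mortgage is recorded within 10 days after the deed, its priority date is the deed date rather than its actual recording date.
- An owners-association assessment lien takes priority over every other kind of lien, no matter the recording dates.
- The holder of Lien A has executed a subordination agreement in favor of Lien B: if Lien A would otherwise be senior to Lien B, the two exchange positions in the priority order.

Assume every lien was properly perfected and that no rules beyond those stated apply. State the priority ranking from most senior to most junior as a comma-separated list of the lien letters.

First, effective dates: C was recorded 44 days after the deed, outside the 10-day window, so it keeps its recording date.
E is an owners-association assessment lien, so it outranks all other liens regardless of date.
Among the remaining liens, by effective date: A (1/17/2019), C (1/24/2019), D (1/17/2020), B (3/27/2020).
A would otherwise be senior to B, so under the subordination agreement A and B exchange positions.

E, B, C, D, A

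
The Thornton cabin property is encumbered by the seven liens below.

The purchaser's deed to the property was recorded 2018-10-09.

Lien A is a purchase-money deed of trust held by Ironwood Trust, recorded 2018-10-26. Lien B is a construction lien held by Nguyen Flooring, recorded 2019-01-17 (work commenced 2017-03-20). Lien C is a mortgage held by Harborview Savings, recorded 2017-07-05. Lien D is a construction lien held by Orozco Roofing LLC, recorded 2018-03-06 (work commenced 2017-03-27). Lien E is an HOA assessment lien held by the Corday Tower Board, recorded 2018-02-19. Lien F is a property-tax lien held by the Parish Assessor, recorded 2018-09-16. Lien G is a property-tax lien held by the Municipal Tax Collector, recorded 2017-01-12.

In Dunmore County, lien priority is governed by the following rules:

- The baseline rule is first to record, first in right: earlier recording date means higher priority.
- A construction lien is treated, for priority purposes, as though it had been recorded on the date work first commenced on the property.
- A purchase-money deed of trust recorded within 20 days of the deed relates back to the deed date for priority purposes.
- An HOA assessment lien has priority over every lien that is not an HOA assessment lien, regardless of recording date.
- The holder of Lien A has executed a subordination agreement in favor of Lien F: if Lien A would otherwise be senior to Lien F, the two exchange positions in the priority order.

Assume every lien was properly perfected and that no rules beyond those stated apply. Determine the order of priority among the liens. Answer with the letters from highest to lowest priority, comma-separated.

Adjusting effective dates: A relates back to the deed date 2018-10-09; B relates back to 2017-03-20 (work commenced); D is treated as recorded 2017-03-27, the work-commencement date.
E, as an HOA assessment lien, has superpriority and ranks first.
Among the remaining liens, by effective date: G (2017-01-12), B (2017-03-20), D (2017-03-27), C (2017-07-05), F (2018-09-16), A (2018-10-09).
A is already junior to F, so the subordination agreement changes nothing.

E, G, B, D, C, F, A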